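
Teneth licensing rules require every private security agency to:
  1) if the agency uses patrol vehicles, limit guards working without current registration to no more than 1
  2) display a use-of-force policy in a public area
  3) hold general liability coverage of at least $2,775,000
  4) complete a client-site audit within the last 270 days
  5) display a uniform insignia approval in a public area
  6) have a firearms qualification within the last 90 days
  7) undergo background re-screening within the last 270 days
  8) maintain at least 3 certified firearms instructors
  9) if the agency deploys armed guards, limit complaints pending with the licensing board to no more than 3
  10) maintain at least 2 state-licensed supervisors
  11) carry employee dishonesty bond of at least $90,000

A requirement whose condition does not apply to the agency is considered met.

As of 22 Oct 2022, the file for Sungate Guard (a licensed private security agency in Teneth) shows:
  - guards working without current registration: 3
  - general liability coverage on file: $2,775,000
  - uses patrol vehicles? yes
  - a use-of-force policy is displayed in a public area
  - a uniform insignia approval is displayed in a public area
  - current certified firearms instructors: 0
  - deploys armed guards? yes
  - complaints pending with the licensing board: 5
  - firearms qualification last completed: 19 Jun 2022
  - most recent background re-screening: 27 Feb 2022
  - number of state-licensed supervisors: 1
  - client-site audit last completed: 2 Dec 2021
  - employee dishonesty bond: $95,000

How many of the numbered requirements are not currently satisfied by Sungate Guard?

1. condition 'uses patrol vehicles' holds; guards working without current registration 3 > 1 → not met
2. use-of-force policy present → met
3. general liability coverage $2,775,000 ≥ $2,775,000 → met
4. client-site audit 324 days ago vs limit 270 → not met
5. uniform insignia approval present → met
6. firearms qualification 125 days ago vs limit 90 → not met
7. background re-screening 237 days ago vs limit 270 → met
8. certified firearms instructors 0 < 3 → not met
9. condition 'deploys armed guards' holds; complaints pending with the licensing board 5 > 3 → not met
10. state-licensed supervisors 1 < 2 → not met
11. employee dishonesty bond $95,000 ≥ $90,000 → met
Not met: 6 of 11

6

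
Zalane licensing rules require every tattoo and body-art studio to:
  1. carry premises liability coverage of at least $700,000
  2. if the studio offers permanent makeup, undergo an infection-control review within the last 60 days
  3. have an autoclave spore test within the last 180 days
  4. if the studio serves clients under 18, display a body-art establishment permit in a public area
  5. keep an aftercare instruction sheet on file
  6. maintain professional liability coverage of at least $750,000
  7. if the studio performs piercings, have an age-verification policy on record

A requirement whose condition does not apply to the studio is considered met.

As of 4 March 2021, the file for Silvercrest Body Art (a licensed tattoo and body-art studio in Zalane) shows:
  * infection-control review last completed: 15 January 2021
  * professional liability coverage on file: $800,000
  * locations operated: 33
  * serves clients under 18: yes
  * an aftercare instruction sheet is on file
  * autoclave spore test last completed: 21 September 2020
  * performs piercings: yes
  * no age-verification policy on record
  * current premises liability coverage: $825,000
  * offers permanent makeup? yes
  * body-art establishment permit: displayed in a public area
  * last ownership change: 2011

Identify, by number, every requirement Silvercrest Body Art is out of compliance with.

1. premises liability coverage $825,000 ≥ $700,000 → met
2. condition 'offers permanent makeup' holds; infection-control review 48 days ago vs limit 60 → met
3. autoclave spore test 164 days ago vs limit 180 → met
4. condition 'serves clients under 18' holds; body-art establishment permit present → met
5. aftercare instruction sheet present → met
6. professional liability coverage $800,000 ≥ $750,000 → met
7. condition 'performs piercings' holds; age-verification policy absent → not met
Not met: 7

7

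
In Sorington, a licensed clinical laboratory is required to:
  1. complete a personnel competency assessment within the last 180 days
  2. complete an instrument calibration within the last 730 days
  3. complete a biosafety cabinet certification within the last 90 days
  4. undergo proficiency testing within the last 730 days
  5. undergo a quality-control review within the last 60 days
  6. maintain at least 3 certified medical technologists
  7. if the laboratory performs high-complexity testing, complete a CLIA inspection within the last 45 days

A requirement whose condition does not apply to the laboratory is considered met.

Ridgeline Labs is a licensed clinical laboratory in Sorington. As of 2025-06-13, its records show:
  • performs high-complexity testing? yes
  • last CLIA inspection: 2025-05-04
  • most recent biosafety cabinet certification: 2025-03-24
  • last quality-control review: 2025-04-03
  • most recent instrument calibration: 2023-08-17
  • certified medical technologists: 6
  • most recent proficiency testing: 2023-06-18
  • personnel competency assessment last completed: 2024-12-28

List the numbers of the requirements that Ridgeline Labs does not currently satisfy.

5

1. personnel competency assessment 167 days ago vs limit 180 → met
2. instrument calibration 666 days ago vs limit 730 → met
3. biosafety cabinet certification 81 days ago vs limit 90 → met
4. proficiency testing 726 days ago vs limit 730 → met
5. quality-control review 71 days ago vs limit 60 → not met
6. certified medical technologists 6 ≥ 3 → met
7. condition 'performs high-complexity testing' holds; CLIA inspection 40 days ago vs limit 45 → met
Not met: 5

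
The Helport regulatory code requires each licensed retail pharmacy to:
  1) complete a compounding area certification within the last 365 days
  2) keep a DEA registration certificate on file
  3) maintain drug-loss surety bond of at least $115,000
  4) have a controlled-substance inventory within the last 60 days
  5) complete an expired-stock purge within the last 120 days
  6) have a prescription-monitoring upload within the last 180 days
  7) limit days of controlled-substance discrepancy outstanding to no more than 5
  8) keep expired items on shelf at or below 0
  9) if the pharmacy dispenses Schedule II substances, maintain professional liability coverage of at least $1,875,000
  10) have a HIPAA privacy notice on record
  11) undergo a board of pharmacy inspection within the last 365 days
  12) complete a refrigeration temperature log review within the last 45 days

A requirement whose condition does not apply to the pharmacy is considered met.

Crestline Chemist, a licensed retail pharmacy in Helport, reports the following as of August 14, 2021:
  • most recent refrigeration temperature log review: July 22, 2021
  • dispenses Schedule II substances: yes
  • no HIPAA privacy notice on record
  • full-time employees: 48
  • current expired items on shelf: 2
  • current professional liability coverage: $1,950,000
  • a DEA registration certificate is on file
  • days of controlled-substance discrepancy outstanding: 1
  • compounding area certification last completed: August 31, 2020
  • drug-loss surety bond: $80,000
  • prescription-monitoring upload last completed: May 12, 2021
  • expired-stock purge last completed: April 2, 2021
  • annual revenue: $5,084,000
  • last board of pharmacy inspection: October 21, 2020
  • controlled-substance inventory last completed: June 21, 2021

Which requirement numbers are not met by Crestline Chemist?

1. compounding area certification 348 days ago vs limit 365 → met
2. DEA registration certificate present → met
3. drug-loss surety bond $80,000 < $115,000 → not met
4. controlled-substance inventory 54 days ago vs limit 60 → met
5. expired-stock purge 134 days ago vs limit 120 → not met
6. prescription-monitoring upload 94 days ago vs limit 180 → met
7. days of controlled-substance discrepancy outstanding 1 ≤ 5 → met
8. expired items on shelf 2 > 0 → not met
9. condition 'dispenses Schedule II substances' holds; professional liability coverage $1,950,000 ≥ $1,875,000 → met
10. HIPAA privacy notice absent → not met
11. board of pharmacy inspection 297 days ago vs limit 365 → met
12. refrigeration temperature log review 23 days ago vs limit 45 → met
Not met: 3, 5, 8, 10

3, 5, 8, 10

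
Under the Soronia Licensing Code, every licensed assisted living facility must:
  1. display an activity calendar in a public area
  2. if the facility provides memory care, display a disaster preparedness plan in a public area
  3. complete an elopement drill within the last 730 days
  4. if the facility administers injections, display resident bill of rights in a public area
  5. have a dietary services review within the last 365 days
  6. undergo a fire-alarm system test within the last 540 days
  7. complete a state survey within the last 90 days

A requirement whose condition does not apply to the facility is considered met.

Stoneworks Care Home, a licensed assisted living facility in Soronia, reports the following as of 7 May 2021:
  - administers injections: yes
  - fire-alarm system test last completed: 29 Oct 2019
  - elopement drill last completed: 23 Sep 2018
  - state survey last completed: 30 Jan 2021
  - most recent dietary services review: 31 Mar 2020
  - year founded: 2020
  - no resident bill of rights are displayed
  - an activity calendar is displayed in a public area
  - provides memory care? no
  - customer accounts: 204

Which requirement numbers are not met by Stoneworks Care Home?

3, 4, 5, 6, 7

1. activity calendar present → met
2. condition 'provides memory care' does not hold → requirement n/a → met
3. elopement drill 957 days ago vs limit 730 → not met
4. condition 'administers injections' holds; resident bill of rights absent → not met
5. dietary services review 402 days ago vs limit 365 → not met
6. fire-alarm system test 556 days ago vs limit 540 → not met
7. state survey 97 days ago vs limit 90 → not met
Not met: 3, 4, 5, 6, 7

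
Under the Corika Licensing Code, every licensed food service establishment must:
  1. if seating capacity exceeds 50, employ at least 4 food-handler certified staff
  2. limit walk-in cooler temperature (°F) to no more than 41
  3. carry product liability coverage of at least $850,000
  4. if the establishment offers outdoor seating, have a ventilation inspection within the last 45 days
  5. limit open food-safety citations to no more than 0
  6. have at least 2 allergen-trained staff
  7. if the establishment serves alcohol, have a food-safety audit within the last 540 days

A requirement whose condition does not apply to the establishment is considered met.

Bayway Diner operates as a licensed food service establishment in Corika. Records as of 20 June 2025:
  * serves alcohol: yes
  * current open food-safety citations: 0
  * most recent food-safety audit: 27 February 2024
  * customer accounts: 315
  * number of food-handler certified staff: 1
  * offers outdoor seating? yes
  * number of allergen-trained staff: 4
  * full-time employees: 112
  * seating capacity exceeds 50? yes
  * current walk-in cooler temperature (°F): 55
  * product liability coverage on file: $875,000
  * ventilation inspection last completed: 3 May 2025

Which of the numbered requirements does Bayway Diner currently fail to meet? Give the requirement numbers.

1, 2, 4

1. condition 'seating capacity exceeds 50' holds; food-handler certified staff 1 < 4 → not met
2. walk-in cooler temperature (°F) 55 > 41 → not met
3. product liability coverage $875,000 ≥ $850,000 → met
4. condition 'offers outdoor seating' holds; ventilation inspection 48 days ago vs limit 45 → not met
5. open food-safety citations 0 ≤ 0 → met
6. allergen-trained staff 4 ≥ 2 → met
7. condition 'serves alcohol' holds; food-safety audit 479 days ago vs limit 540 → met
Not met: 1, 2, 4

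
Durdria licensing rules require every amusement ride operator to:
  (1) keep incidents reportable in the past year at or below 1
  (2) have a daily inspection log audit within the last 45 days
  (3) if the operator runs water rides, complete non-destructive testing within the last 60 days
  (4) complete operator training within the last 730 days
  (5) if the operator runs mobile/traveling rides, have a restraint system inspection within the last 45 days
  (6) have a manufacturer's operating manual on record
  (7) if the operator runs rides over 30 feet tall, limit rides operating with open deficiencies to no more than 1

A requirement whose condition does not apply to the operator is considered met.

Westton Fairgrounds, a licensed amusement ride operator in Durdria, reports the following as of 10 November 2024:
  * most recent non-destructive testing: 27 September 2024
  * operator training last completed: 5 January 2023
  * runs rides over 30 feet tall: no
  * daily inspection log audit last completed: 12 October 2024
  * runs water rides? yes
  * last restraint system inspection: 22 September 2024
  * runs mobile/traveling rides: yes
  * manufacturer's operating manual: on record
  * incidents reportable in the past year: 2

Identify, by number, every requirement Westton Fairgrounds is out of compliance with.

1. incidents reportable in the past year 2 > 1 → not met
2. daily inspection log audit 29 days ago vs limit 45 → met
3. condition 'runs water rides' holds; non-destructive testing 44 days ago vs limit 60 → met
4. operator training 675 days ago vs limit 730 → met
5. condition 'runs mobile/traveling rides' holds; restraint system inspection 49 days ago vs limit 45 → not met
6. manufacturer's operating manual present → met
7. condition 'runs rides over 30 feet tall' does not hold → requirement n/a → met
Not met: 1, 5

1, 5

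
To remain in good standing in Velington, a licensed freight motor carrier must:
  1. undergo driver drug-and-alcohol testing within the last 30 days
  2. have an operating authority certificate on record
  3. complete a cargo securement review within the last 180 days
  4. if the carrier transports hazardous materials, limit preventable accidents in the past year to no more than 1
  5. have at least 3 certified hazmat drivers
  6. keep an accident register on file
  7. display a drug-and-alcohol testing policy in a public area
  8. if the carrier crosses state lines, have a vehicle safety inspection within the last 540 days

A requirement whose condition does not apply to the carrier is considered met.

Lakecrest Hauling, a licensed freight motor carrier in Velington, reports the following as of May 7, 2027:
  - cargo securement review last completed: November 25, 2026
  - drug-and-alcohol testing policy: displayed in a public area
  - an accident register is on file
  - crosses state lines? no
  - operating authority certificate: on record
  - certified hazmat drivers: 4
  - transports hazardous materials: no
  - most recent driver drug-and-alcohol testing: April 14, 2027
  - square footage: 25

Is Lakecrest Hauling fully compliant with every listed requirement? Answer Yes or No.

Yes

1. driver drug-and-alcohol testing 23 days ago vs limit 30 → met
2. operating authority certificate present → met
3. cargo securement review 163 days ago vs limit 180 → met
4. condition 'transports hazardous materials' does not hold → requirement n/a → met
5. certified hazmat drivers 4 ≥ 3 → met
6. accident register present → met
7. drug-and-alcohol testing policy present → met
8. condition 'crosses state lines' does not hold → requirement n/a → met
All met.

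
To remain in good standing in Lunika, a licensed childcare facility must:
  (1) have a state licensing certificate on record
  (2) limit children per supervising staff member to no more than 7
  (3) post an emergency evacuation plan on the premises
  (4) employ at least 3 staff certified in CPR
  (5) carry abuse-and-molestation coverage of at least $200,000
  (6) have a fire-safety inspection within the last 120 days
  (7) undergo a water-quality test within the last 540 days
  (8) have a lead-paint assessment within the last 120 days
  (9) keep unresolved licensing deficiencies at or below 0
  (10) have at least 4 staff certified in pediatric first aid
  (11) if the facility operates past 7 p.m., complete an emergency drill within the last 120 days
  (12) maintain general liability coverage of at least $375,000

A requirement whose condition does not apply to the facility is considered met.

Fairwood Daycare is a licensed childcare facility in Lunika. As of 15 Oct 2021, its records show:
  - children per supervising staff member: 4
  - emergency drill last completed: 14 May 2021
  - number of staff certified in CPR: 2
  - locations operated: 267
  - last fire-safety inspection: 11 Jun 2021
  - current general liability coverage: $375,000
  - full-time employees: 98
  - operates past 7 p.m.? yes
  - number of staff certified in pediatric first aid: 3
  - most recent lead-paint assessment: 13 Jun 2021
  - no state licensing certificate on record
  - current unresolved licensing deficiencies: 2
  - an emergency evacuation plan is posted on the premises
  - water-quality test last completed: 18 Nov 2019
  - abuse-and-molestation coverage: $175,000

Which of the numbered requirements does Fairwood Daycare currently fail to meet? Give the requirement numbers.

1, 4, 5, 6, 7, 8, 9, 10, 11

1. state licensing certificate absent → not met
2. children per supervising staff member 4 ≤ 7 → met
3. emergency evacuation plan present → met
4. staff certified in CPR 2 < 3 → not met
5. abuse-and-molestation coverage $175,000 < $200,000 → not met
6. fire-safety inspection 126 days ago vs limit 120 → not met
7. water-quality test 697 days ago vs limit 540 → not met
8. lead-paint assessment 124 days ago vs limit 120 → not met
9. unresolved licensing deficiencies 2 > 0 → not met
10. staff certified in pediatric first aid 3 < 4 → not met
11. condition 'operates past 7 p.m.' holds; emergency drill 154 days ago vs limit 120 → not met
12. general liability coverage $375,000 ≥ $375,000 → met
Not met: 1, 4, 5, 6, 7, 8, 9, 10, 11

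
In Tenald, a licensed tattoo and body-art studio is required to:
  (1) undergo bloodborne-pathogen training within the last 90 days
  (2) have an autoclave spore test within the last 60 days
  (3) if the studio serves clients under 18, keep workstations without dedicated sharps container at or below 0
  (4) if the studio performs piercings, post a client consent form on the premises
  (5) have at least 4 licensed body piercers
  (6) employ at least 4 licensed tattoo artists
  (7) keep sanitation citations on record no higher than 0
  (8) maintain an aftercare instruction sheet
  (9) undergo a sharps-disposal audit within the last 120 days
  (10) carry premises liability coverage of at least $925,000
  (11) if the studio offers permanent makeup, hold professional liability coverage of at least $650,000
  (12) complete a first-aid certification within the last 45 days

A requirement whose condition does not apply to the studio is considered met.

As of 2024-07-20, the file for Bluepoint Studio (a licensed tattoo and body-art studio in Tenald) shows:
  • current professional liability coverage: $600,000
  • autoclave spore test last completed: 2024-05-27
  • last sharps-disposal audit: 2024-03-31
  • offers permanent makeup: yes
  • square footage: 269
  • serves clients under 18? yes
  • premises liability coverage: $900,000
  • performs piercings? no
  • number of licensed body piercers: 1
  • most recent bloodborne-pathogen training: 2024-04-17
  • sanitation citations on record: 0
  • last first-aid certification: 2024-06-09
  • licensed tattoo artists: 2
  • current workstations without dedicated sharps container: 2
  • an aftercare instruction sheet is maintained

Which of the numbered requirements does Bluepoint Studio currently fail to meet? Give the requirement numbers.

1. bloodborne-pathogen training 94 days ago vs limit 90 → not met
2. autoclave spore test 54 days ago vs limit 60 → met
3. condition 'serves clients under 18' holds; workstations without dedicated sharps container 2 > 0 → not met
4. condition 'performs piercings' does not hold → requirement n/a → met
5. licensed body piercers 1 < 4 → not met
6. licensed tattoo artists 2 < 4 → not met
7. sanitation citations on record 0 ≤ 0 → met
8. aftercare instruction sheet present → met
9. sharps-disposal audit 111 days ago vs limit 120 → met
10. premises liability coverage $900,000 < $925,000 → not met
11. condition 'offers permanent makeup' holds; professional liability coverage $600,000 < $650,000 → not met
12. first-aid certification 41 days ago vs limit 45 → met
Not met: 1, 3, 5, 6, 10, 11

1, 3, 5, 6, 10, 11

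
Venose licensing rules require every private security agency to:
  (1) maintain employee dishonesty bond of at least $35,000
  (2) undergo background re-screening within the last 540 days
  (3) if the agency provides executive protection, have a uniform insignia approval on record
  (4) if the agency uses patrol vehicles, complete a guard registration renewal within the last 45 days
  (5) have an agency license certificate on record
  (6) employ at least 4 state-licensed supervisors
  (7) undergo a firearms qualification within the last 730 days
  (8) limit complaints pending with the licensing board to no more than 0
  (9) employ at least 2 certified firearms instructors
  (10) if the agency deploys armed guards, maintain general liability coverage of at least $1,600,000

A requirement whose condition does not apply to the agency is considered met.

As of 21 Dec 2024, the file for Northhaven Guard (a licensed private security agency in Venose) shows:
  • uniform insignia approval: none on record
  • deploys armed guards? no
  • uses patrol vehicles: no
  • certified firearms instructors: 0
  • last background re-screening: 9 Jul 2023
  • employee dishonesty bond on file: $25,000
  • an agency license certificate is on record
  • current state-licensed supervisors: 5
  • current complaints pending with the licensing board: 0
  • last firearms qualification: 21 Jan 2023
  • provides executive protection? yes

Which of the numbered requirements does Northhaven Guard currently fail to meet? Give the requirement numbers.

1. employee dishonesty bond $25,000 < $35,000 → not met
2. background re-screening 531 days ago vs limit 540 → met
3. condition 'provides executive protection' holds; uniform insignia approval absent → not met
4. condition 'uses patrol vehicles' does not hold → requirement n/a → met
5. agency license certificate present → met
6. state-licensed supervisors 5 ≥ 4 → met
7. firearms qualification 700 days ago vs limit 730 → met
8. complaints pending with the licensing board 0 ≤ 0 → met
9. certified firearms instructors 0 < 2 → not met
10. condition 'deploys armed guards' does not hold → requirement n/a → met
Not met: 1, 3, 9

1, 3, 9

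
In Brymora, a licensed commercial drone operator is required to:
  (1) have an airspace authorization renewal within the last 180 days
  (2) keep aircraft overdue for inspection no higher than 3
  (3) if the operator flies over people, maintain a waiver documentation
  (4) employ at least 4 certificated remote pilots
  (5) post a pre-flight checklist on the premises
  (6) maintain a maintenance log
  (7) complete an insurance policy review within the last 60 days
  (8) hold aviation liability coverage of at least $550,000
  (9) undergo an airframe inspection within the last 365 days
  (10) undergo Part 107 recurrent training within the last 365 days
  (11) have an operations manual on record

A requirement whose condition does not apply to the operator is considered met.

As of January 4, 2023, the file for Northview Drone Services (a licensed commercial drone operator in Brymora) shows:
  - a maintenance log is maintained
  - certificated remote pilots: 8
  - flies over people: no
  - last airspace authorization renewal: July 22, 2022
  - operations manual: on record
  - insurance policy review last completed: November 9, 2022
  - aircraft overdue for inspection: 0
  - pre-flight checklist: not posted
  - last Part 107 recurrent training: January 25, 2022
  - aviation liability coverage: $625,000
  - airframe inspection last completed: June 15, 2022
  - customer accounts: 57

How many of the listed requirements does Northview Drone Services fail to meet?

1. airspace authorization renewal 166 days ago vs limit 180 → met
2. aircraft overdue for inspection 0 ≤ 3 → met
3. condition 'flies over people' does not hold → requirement n/a → met
4. certificated remote pilots 8 ≥ 4 → met
5. pre-flight checklist absent → not met
6. maintenance log present → met
7. insurance policy review 56 days ago vs limit 60 → met
8. aviation liability coverage $625,000 ≥ $550,000 → met
9. airframe inspection 203 days ago vs limit 365 → met
10. Part 107 recurrent training 344 days ago vs limit 365 → met
11. operations manual present → met
Not met: 1 of 11

1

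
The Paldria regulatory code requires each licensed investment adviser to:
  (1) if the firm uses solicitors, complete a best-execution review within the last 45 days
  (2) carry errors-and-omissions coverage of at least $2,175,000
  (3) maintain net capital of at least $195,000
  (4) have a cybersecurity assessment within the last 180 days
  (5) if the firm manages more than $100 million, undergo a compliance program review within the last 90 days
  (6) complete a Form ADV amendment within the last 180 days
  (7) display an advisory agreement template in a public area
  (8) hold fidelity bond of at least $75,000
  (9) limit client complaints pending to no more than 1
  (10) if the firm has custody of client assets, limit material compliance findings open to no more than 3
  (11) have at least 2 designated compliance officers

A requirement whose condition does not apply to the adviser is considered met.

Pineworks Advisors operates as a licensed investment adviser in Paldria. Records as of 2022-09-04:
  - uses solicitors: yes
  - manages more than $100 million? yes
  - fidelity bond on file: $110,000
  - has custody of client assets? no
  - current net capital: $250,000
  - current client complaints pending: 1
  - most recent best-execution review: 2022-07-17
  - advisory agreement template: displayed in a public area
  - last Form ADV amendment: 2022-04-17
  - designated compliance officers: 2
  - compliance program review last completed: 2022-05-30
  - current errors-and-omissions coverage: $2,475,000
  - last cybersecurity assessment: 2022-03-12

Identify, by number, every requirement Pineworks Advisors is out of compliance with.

1. condition 'uses solicitors' holds; best-execution review 49 days ago vs limit 45 → not met
2. errors-and-omissions coverage $2,475,000 ≥ $2,175,000 → met
3. net capital $250,000 ≥ $195,000 → met
4. cybersecurity assessment 176 days ago vs limit 180 → met
5. condition 'manages more than $100 million' holds; compliance program review 97 days ago vs limit 90 → not met
6. Form ADV amendment 140 days ago vs limit 180 → met
7. advisory agreement template present → met
8. fidelity bond $110,000 ≥ $75,000 → met
9. client complaints pending 1 ≤ 1 → met
10. condition 'has custody of client assets' does not hold → requirement n/a → met
11. designated compliance officers 2 ≥ 2 → met
Not met: 1, 5

1, 5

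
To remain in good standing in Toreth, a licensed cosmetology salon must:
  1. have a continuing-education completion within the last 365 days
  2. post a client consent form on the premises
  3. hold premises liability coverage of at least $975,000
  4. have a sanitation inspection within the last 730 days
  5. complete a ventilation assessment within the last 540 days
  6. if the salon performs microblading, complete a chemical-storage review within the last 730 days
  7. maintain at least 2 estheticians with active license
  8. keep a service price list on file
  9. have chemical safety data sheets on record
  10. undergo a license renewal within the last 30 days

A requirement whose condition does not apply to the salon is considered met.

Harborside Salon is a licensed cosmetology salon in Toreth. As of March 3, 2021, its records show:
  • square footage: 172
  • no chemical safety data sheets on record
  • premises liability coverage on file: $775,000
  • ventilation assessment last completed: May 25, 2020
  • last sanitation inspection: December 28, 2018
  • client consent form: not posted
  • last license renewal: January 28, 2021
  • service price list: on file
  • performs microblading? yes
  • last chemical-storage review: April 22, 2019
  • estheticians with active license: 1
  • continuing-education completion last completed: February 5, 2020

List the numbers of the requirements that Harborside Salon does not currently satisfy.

1. continuing-education completion 392 days ago vs limit 365 → not met
2. client consent form absent → not met
3. premises liability coverage $775,000 < $975,000 → not met
4. sanitation inspection 796 days ago vs limit 730 → not met
5. ventilation assessment 282 days ago vs limit 540 → met
6. condition 'performs microblading' holds; chemical-storage review 681 days ago vs limit 730 → met
7. estheticians with active license 1 < 2 → not met
8. service price list present → met
9. chemical safety data sheets absent → not met
10. license renewal 34 days ago vs limit 30 → not met
Not met: 1, 2, 3, 4, 7, 9, 10

1, 2, 3, 4, 7, 9, 10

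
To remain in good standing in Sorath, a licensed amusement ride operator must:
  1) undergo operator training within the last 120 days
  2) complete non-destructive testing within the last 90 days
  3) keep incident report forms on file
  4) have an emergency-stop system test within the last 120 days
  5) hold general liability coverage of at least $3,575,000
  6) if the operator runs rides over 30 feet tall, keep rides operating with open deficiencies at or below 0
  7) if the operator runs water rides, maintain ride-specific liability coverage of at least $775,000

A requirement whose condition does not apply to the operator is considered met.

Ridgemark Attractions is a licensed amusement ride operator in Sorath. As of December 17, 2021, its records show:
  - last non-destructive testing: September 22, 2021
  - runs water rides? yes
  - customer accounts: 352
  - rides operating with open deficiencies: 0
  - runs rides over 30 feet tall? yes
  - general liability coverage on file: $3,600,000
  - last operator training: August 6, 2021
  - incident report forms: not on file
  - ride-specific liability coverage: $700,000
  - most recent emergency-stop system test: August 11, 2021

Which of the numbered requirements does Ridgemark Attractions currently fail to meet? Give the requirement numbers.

1, 3, 4, 7

1. operator training 133 days ago vs limit 120 → not met
2. non-destructive testing 86 days ago vs limit 90 → met
3. incident report forms absent → not met
4. emergency-stop system test 128 days ago vs limit 120 → not met
5. general liability coverage $3,600,000 ≥ $3,575,000 → met
6. condition 'runs rides over 30 feet tall' holds; rides operating with open deficiencies 0 ≤ 0 → met
7. condition 'runs water rides' holds; ride-specific liability coverage $700,000 < $775,000 → not met
Not met: 1, 3, 4, 7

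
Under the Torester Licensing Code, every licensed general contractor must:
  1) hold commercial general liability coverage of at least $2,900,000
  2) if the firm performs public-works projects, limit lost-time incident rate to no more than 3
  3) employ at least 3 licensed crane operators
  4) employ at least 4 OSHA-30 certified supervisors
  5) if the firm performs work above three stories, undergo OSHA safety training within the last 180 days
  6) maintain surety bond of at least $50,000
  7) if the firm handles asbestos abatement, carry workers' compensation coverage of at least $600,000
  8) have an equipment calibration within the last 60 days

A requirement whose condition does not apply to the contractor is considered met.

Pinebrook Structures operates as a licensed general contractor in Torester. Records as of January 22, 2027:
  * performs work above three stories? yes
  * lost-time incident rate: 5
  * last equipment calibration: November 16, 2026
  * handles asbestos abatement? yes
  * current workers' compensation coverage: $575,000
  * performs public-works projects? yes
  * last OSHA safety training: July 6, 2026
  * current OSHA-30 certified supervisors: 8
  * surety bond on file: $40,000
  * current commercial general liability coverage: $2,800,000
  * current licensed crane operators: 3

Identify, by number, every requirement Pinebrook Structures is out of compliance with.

1, 2, 5, 6, 7, 8

1. commercial general liability coverage $2,800,000 < $2,900,000 → not met
2. condition 'performs public-works projects' holds; lost-time incident rate 5 > 3 → not met
3. licensed crane operators 3 ≥ 3 → met
4. OSHA-30 certified supervisors 8 ≥ 4 → met
5. condition 'performs work above three stories' holds; OSHA safety training 200 days ago vs limit 180 → not met
6. surety bond $40,000 < $50,000 → not met
7. condition 'handles asbestos abatement' holds; workers' compensation coverage $575,000 < $600,000 → not met
8. equipment calibration 67 days ago vs limit 60 → not met
Not met: 1, 2, 5, 6, 7, 8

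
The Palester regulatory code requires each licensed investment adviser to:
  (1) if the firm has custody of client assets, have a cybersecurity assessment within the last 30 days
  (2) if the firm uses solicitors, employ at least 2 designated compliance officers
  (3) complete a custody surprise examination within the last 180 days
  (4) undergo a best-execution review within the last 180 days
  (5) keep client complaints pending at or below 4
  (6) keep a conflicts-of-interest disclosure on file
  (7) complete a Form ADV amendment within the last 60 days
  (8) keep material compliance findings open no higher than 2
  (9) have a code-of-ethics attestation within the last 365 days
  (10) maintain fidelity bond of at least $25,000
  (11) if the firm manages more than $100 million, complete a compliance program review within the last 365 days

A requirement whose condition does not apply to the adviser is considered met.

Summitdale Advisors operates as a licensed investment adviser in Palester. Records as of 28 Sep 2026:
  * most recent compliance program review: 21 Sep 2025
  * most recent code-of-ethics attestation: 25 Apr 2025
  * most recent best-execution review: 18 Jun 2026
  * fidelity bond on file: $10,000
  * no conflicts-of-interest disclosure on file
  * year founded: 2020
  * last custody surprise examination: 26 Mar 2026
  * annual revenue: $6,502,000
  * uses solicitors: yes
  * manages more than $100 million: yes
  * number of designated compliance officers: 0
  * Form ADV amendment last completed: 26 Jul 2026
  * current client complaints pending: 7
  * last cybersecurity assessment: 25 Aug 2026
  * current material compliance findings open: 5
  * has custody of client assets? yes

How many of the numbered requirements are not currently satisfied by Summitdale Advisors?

10

1. condition 'has custody of client assets' holds; cybersecurity assessment 34 days ago vs limit 30 → not met
2. condition 'uses solicitors' holds; designated compliance officers 0 < 2 → not met
3. custody surprise examination 186 days ago vs limit 180 → not met
4. best-execution review 102 days ago vs limit 180 → met
5. client complaints pending 7 > 4 → not met
6. conflicts-of-interest disclosure absent → not met
7. Form ADV amendment 64 days ago vs limit 60 → not met
8. material compliance findings open 5 > 2 → not met
9. code-of-ethics attestation 521 days ago vs limit 365 → not met
10. fidelity bond $10,000 < $25,000 → not met
11. condition 'manages more than $100 million' holds; compliance program review 372 days ago vs limit 365 → not met
Not met: 10 of 11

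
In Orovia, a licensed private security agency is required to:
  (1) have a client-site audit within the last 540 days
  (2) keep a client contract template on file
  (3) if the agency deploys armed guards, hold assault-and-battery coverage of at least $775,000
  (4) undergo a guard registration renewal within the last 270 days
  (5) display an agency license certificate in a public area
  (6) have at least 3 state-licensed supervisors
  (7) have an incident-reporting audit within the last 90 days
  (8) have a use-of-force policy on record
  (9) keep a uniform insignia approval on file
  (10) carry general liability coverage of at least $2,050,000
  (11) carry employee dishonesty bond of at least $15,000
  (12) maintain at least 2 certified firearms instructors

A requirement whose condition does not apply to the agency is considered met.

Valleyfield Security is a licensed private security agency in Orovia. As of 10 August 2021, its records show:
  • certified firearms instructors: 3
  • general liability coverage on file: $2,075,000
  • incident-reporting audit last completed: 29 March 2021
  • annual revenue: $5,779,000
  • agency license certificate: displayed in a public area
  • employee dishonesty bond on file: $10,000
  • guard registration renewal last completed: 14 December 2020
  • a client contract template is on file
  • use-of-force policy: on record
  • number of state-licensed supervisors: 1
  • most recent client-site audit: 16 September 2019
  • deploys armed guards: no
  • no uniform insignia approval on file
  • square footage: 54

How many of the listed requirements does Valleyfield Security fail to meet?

5

1. client-site audit 694 days ago vs limit 540 → not met
2. client contract template present → met
3. condition 'deploys armed guards' does not hold → requirement n/a → met
4. guard registration renewal 239 days ago vs limit 270 → met
5. agency license certificate present → met
6. state-licensed supervisors 1 < 3 → not met
7. incident-reporting audit 134 days ago vs limit 90 → not met
8. use-of-force policy present → met
9. uniform insignia approval absent → not met
10. general liability coverage $2,075,000 ≥ $2,050,000 → met
11. employee dishonesty bond $10,000 < $15,000 → not met
12. certified firearms instructors 3 ≥ 2 → met
Not met: 5 of 12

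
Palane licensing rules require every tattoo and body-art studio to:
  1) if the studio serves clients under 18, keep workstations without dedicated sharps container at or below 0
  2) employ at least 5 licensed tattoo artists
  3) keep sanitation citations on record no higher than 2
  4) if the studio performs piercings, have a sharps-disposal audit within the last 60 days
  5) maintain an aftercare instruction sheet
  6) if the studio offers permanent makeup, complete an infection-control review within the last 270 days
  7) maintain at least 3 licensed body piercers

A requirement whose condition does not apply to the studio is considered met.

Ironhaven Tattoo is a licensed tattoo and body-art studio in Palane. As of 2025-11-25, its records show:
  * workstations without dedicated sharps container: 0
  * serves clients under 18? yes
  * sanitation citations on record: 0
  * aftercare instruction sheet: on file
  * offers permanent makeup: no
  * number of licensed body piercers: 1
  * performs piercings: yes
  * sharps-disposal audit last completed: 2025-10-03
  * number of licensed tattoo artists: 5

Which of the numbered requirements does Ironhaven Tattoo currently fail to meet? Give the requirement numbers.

7

1. condition 'serves clients under 18' holds; workstations without dedicated sharps container 0 ≤ 0 → met
2. licensed tattoo artists 5 ≥ 5 → met
3. sanitation citations on record 0 ≤ 2 → met
4. condition 'performs piercings' holds; sharps-disposal audit 53 days ago vs limit 60 → met
5. aftercare instruction sheet present → met
6. condition 'offers permanent makeup' does not hold → requirement n/a → met
7. licensed body piercers 1 < 3 → not met
Not met: 7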